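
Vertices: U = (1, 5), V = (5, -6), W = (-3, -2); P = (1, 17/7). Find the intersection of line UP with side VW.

(1, -4)

Barycentric coordinates of P with respect to UVW: (5/7, 1/7, 1/7).
On side VW the U-coordinate is zero; dropping P's U-weight 5/7 and renormalizing the remaining 1/7 : 1/7 gives weights 1/2, 1/2 on V, W.
Q = (1/2)·(5, -6) + (1/2)·(-3, -2) = (1, -4).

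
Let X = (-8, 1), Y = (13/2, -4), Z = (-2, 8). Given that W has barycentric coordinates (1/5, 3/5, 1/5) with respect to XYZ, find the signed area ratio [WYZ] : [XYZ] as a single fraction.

1/5

The signed ratio [WYZ]/[XYZ] equals the barycentric coordinate of W at vertex X, which is 1/5.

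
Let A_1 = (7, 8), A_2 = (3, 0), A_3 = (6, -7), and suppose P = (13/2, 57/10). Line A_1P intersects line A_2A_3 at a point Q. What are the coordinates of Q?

(9/2, -7/2)

Barycentric coordinates of P with respect to A_1A_2A_3: (4/5, 1/10, 1/10).
On side A_2A_3 the A_1-coordinate is zero; dropping P's A_1-weight 4/5 and renormalizing the remaining 1/10 : 1/10 gives weights 1/2, 1/2 on A_2, A_3.
Q = (1/2)·(3, 0) + (1/2)·(6, -7) = (9/2, -7/2).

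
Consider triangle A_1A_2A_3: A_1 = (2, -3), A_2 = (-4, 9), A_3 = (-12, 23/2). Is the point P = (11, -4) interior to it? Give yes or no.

Barycentric coordinates of P: (133/162, 233/162, -34/27).
The three coordinates are positive, positive, negative; a point is interior exactly when all three are positive.

no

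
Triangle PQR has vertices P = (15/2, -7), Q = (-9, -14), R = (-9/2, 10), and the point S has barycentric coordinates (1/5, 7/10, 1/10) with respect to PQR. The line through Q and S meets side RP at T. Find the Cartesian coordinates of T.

(7/2, -4/3)

Line QS meets RP where the Q-coordinate vanishes; zeroing S's Q-weight and renormalizing leaves R, P-weights 1/10 : 1/5 → (1/3, 2/3).
So T = (1/3)·R + (2/3)·P = (7/2, -4/3).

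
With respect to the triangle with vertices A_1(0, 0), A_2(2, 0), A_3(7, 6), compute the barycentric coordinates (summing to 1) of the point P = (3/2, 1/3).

Signed area of the reference triangle: [A_1A_2A_3] = ½·(0·(0−6) + 2·(6−0) + 7·(0−0)) = ½·(0 + 12 + 0) = 6.
[PA_2A_3] = ½·((3/2)·(0−6) + 2·(6−(1/3)) + 7·(1/3−0)) = ½·(-9 + 34/3 + 7/3) = 7/3, so the A_1-coordinate is (7/3)/6 = 7/18.
[A_1PA_3] = ½·(0·(1/3−6) + (3/2)·(6−0) + 7·(0−(1/3))) = ½·(0 + 9 − 7/3) = 10/3, so the A_2-coordinate is 5/9.
[A_1A_2P] = ½·(0·(0−(1/3)) + 2·(1/3−0) + (3/2)·(0−0)) = ½·(0 + 2/3 + 0) = 1/3, so the A_3-coordinate is 1/18.

(7/18, 5/9, 1/18)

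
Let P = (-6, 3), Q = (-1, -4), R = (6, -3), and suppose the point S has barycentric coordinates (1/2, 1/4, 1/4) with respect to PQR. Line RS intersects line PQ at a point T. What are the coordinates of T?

(-13/3, 2/3)

Line RS meets PQ where the R-coordinate vanishes; zeroing S's R-weight and renormalizing leaves P, Q-weights 1/2 : 1/4 → (2/3, 1/3).
So T = (2/3)·P + (1/3)·Q = (-13/3, 2/3).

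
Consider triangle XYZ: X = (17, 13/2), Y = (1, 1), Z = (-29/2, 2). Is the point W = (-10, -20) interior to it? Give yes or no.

Barycentric coordinates of W: (-1346/405, 317/45, -1102/405).
The three coordinates are negative, positive, negative; a point is interior exactly when all three are positive.

no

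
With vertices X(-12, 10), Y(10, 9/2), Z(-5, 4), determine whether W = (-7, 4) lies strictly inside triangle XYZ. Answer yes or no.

Barycentric coordinates of W: (2/187, -24/187, 19/17).
The three coordinates are positive, negative, positive; a point is interior exactly when all three are positive.

no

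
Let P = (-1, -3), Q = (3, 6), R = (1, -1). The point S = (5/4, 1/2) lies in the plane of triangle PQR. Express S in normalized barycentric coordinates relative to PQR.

(1/8, 1/4, 5/8)

Signed area of the reference triangle: [PQR] = ½·((-1)·(6−(-1)) + 3·(-1−(-3)) + 1·(-3−6)) = ½·(-7 + 6 − 9) = -5.
[SQR] = ½·((5/4)·(6−(-1)) + 3·(-1−(1/2)) + 1·(1/2−6)) = ½·(35/4 − 9/2 − 11/2) = -5/8, so the P-coordinate is (-5/8)/(-5) = 1/8.
[PSR] = ½·((-1)·(1/2−(-1)) + (5/4)·(-1−(-3)) + 1·(-3−(1/2))) = ½·(-3/2 + 5/2 − 7/2) = -5/4, so the Q-coordinate is 1/4.
[PQS] = ½·((-1)·(6−(1/2)) + 3·(1/2−(-3)) + (5/4)·(-3−6)) = ½·(-11/2 + 21/2 − 45/4) = -25/8, so the R-coordinate is 5/8.
Check: 1/8 + 1/4 + 5/8 = 1.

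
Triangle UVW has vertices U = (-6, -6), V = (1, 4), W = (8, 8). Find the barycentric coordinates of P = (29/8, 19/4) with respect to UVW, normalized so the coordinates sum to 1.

Signed area of the reference triangle: [UVW] = ½·((-6)·(4−8) + 1·(8−(-6)) + 8·(-6−4)) = ½·(24 + 14 − 80) = -21.
[PVW] = ½·((29/8)·(4−8) + 1·(8−(19/4)) + 8·(19/4−4)) = ½·(-29/2 + 13/4 + 6) = -21/8, so the U-coordinate is (-21/8)/(-21) = 1/8.
[UPW] = ½·((-6)·(19/4−8) + (29/8)·(8−(-6)) + 8·(-6−(19/4))) = ½·(39/2 + 203/4 − 86) = -63/8, so the V-coordinate is 3/8.
[UVP] = ½·((-6)·(4−(19/4)) + 1·(19/4−(-6)) + (29/8)·(-6−4)) = ½·(9/2 + 43/4 − 145/4) = -21/2, so the W-coordinate is 1/2.

(1/8, 3/8, 1/2)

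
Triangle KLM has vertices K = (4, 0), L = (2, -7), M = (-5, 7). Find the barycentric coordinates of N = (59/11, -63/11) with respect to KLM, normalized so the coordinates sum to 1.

Signed area of the reference triangle: [KLM] = ½·(4·(-7−7) + 2·(7−0) + (-5)·(0−(-7))) = ½·(-56 + 14 − 35) = -77/2.
[NLM] = ½·((59/11)·(-7−7) + 2·(7−(-63/11)) + (-5)·(-63/11−(-7))) = ½·(-826/11 + 280/11 − 70/11) = -28, so the K-coordinate is (-28)/(-77/2) = 8/11.
[KNM] = ½·(4·(-63/11−7) + (59/11)·(7−0) + (-5)·(0−(-63/11))) = ½·(-560/11 + 413/11 − 315/11) = -21, so the L-coordinate is 6/11.
[KLN] = ½·(4·(-7−(-63/11)) + 2·(-63/11−0) + (59/11)·(0−(-7))) = ½·(-56/11 − 126/11 + 413/11) = 21/2, so the M-coordinate is -3/11.

(8/11, 6/11, -3/11)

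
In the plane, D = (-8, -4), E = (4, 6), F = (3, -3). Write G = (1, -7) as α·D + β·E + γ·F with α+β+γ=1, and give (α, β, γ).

(1/7, -3/7, 9/7)

Signed area of the reference triangle: [DEF] = ½·((-8)·(6−(-3)) + 4·(-3−(-4)) + 3·(-4−6)) = ½·(-72 + 4 − 30) = -49.
[GEF] = ½·(1·(6−(-3)) + 4·(-3−(-7)) + 3·(-7−6)) = ½·(9 + 16 − 39) = -7, so the D-coordinate is (-7)/(-49) = 1/7.
[DGF] = ½·((-8)·(-7−(-3)) + 1·(-3−(-4)) + 3·(-4−(-7))) = ½·(32 + 1 + 9) = 21, so the E-coordinate is -3/7.
[DEG] = ½·((-8)·(6−(-7)) + 4·(-7−(-4)) + 1·(-4−6)) = ½·(-104 − 12 − 10) = -63, so the F-coordinate is 9/7.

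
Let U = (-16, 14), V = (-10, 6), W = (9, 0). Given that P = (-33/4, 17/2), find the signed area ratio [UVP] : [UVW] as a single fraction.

1/4

[UVW] = ½·((-16)·(6−0) + (-10)·(0−14) + 9·(14−6)) = ½·(-96 + 140 + 72) = 58.
[UVP] = ½·((-16)·(6−(17/2)) + (-10)·(17/2−14) + (-33/4)·(14−6)) = ½·(40 + 55 − 66) = 29/2, so the ratio is (29/2)/58 = 1/4.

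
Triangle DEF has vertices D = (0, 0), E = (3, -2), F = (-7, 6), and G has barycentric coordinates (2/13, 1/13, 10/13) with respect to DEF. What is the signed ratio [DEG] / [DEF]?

The signed ratio [DEG]/[DEF] equals the barycentric coordinate of G at vertex F, which is 10/13.

10/13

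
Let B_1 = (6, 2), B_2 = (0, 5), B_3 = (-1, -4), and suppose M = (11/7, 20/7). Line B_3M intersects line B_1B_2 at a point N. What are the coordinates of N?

Barycentric coordinates of M with respect to B_1B_2B_3: (2/7, 4/7, 1/7).
On side B_1B_2 the B_3-coordinate is zero; dropping M's B_3-weight 1/7 and renormalizing the remaining 2/7 : 4/7 gives weights 1/3, 2/3 on B_1, B_2.
N = (1/3)·(6, 2) + (2/3)·(0, 5) = (2, 4).

(2, 4)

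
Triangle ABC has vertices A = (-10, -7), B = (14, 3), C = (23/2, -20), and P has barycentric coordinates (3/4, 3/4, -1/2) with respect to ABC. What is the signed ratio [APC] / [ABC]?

The signed ratio [APC]/[ABC] equals the barycentric coordinate of P at vertex B, which is 3/4.

3/4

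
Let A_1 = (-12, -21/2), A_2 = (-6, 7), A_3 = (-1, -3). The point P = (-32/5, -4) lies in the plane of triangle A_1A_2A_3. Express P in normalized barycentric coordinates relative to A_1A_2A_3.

Signed area of the reference triangle: [A_1A_2A_3] = ½·((-12)·(7−(-3)) + (-6)·(-3−(-21/2)) + (-1)·(-21/2−7)) = ½·(-120 − 45 + 35/2) = -295/4.
[PA_2A_3] = ½·((-32/5)·(7−(-3)) + (-6)·(-3−(-4)) + (-1)·(-4−7)) = ½·(-64 − 6 + 11) = -59/2, so the A_1-coordinate is (-59/2)/(-295/4) = 2/5.
[A_1PA_3] = ½·((-12)·(-4−(-3)) + (-32/5)·(-3−(-21/2)) + (-1)·(-21/2−(-4))) = ½·(12 − 48 + 13/2) = -59/4, so the A_2-coordinate is 1/5.
[A_1A_2P] = ½·((-12)·(7−(-4)) + (-6)·(-4−(-21/2)) + (-32/5)·(-21/2−7)) = ½·(-132 − 39 + 112) = -59/2, so the A_3-coordinate is 2/5.
Check: 2/5 + 1/5 + 2/5 = 1.

(2/5, 1/5, 2/5)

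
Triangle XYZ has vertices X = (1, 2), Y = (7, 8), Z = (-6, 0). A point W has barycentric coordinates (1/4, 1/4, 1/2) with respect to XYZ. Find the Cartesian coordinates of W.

W = (1/4)·X + (1/4)·Y + (1/2)·Z.
x-coordinate: (1/4)·1 + (1/4)·7 + (1/2)·(-6) = -1.
y-coordinate: (1/4)·2 + (1/4)·8 + (1/2)·0 = 5/2.

(-1, 5/2)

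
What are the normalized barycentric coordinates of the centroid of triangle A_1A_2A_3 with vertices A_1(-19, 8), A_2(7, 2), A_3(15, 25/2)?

(1/3, 1/3, 1/3)

The centroid is the average of the vertices, so each weight is 1/3.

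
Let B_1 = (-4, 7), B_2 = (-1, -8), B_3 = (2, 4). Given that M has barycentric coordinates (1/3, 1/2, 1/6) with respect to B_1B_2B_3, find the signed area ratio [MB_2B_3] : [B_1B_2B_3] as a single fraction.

1/3

The signed ratio [MB_2B_3]/[B_1B_2B_3] equals the barycentric coordinate of M at vertex B_1, which is 1/3.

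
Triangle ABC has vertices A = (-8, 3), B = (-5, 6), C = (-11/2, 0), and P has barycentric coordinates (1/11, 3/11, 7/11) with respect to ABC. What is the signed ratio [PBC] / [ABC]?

The signed ratio [PBC]/[ABC] equals the barycentric coordinate of P at vertex A, which is 1/11.

1/11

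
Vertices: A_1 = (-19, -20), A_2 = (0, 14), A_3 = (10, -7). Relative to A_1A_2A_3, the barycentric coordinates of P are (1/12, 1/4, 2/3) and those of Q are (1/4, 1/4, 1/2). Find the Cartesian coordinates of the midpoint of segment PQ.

(8/3, -47/12)

Barycentric coordinates of the midpoint are the average: (1/6, 1/4, 7/12).
Converting: (1/6)·A_1 + (1/4)·A_2 + (7/12)·A_3 = (8/3, -47/12).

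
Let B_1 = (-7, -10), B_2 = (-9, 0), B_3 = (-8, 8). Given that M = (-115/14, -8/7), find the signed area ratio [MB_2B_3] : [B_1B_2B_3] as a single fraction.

2/7

[B_1B_2B_3] = ½·((-7)·(0−8) + (-9)·(8−(-10)) + (-8)·(-10−0)) = ½·(56 − 162 + 80) = -13.
[MB_2B_3] = ½·((-115/14)·(0−8) + (-9)·(8−(-8/7)) + (-8)·(-8/7−0)) = ½·(460/7 − 576/7 + 64/7) = -26/7, so the ratio is (-26/7)/(-13) = 2/7.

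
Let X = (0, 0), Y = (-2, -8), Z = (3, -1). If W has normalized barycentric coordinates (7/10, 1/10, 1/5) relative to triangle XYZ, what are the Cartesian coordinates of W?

W = (7/10)·X + (1/10)·Y + (1/5)·Z.
x-coordinate: (7/10)·0 + (1/10)·(-2) + (1/5)·3 = 2/5.
y-coordinate: (7/10)·0 + (1/10)·(-8) + (1/5)·(-1) = -1.

(2/5, -1)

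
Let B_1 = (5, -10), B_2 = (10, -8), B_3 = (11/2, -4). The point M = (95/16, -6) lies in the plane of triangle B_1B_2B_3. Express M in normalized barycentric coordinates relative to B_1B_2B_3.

(1/4, 1/8, 5/8)

Signed area of the reference triangle: [B_1B_2B_3] = ½·(5·(-8−(-4)) + 10·(-4−(-10)) + (11/2)·(-10−(-8))) = ½·(-20 + 60 − 11) = 29/2.
[MB_2B_3] = ½·((95/16)·(-8−(-4)) + 10·(-4−(-6)) + (11/2)·(-6−(-8))) = ½·(-95/4 + 20 + 11) = 29/8, so the B_1-coordinate is (29/8)/(29/2) = 1/4.
[B_1MB_3] = ½·(5·(-6−(-4)) + (95/16)·(-4−(-10)) + (11/2)·(-10−(-6))) = ½·(-10 + 285/8 − 22) = 29/16, so the B_2-coordinate is 1/8.
[B_1B_2M] = ½·(5·(-8−(-6)) + 10·(-6−(-10)) + (95/16)·(-10−(-8))) = ½·(-10 + 40 − 95/8) = 145/16, so the B_3-coordinate is 5/8.
Check: 1/4 + 1/8 + 5/8 = 1.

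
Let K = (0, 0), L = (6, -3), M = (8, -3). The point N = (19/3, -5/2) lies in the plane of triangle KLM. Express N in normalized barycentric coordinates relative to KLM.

Signed area of the reference triangle: [KLM] = ½·(0·(-3−(-3)) + 6·(-3−0) + 8·(0−(-3))) = ½·(0 − 18 + 24) = 3.
[NLM] = ½·((19/3)·(-3−(-3)) + 6·(-3−(-5/2)) + 8·(-5/2−(-3))) = ½·(0 − 3 + 4) = 1/2, so the K-coordinate is (1/2)/3 = 1/6.
[KNM] = ½·(0·(-5/2−(-3)) + (19/3)·(-3−0) + 8·(0−(-5/2))) = ½·(0 − 19 + 20) = 1/2, so the L-coordinate is 1/6.
[KLN] = ½·(0·(-3−(-5/2)) + 6·(-5/2−0) + (19/3)·(0−(-3))) = ½·(0 − 15 + 19) = 2, so the M-coordinate is 2/3.

(1/6, 1/6, 2/3)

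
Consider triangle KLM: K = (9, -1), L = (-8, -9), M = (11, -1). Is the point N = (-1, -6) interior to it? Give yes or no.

Barycentric coordinates of N: (1/16, 5/8, 5/16).
The three coordinates are positive, positive, positive; a point is interior exactly when all three are positive.

yes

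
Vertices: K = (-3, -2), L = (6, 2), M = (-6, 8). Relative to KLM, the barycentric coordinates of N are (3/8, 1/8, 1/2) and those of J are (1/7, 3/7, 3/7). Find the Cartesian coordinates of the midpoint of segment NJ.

(-213/112, 15/4)

Barycentric coordinates of the midpoint are the average: (29/112, 31/112, 13/28).
Converting: (29/112)·K + (31/112)·L + (13/28)·M = (-213/112, 15/4).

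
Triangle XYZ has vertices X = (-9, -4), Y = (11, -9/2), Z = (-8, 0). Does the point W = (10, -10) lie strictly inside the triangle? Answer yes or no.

Barycentric coordinates of W: (218/161, 164/161, -221/161).
The three coordinates are positive, positive, negative; a point is interior exactly when all three are positive.

no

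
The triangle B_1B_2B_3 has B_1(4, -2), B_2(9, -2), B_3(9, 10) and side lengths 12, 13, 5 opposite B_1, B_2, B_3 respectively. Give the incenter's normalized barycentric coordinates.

(2/5, 13/30, 1/6)

The incenter has barycentric coordinates proportional to the opposite side lengths: (12 : 13 : 5).
Normalizing by 12+13+5 = 30 gives (2/5, 13/30, 1/6).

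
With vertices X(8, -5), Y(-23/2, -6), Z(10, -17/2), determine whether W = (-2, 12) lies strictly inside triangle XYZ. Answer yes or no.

Barycentric coordinates of W: (1643/281, 4/281, -1366/281).
The three coordinates are positive, positive, negative; a point is interior exactly when all three are positive.

no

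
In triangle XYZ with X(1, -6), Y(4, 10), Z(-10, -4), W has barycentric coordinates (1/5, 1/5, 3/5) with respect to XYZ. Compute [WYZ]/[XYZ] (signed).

1/5

The signed ratio [WYZ]/[XYZ] equals the barycentric coordinate of W at vertex X, which is 1/5.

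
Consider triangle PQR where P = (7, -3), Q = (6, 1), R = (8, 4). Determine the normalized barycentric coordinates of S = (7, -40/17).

Signed area of the reference triangle: [PQR] = ½·(7·(1−4) + 6·(4−(-3)) + 8·(-3−1)) = ½·(-21 + 42 − 32) = -11/2.
[SQR] = ½·(7·(1−4) + 6·(4−(-40/17)) + 8·(-40/17−1)) = ½·(-21 + 648/17 − 456/17) = -165/34, so the P-coordinate is (-165/34)/(-11/2) = 15/17.
[PSR] = ½·(7·(-40/17−4) + 7·(4−(-3)) + 8·(-3−(-40/17))) = ½·(-756/17 + 49 − 88/17) = -11/34, so the Q-coordinate is 1/17.
[PQS] = ½·(7·(1−(-40/17)) + 6·(-40/17−(-3)) + 7·(-3−1)) = ½·(399/17 + 66/17 − 28) = -11/34, so the R-coordinate is 1/17.
Check: 15/17 + 1/17 + 1/17 = 1.

(15/17, 1/17, 1/17)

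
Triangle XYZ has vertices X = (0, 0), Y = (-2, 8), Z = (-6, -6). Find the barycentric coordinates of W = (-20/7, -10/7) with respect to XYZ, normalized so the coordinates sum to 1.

Signed area of the reference triangle: [XYZ] = ½·(0·(8−(-6)) + (-2)·(-6−0) + (-6)·(0−8)) = ½·(0 + 12 + 48) = 30.
[WYZ] = ½·((-20/7)·(8−(-6)) + (-2)·(-6−(-10/7)) + (-6)·(-10/7−8)) = ½·(-40 + 64/7 + 396/7) = 90/7, so the X-coordinate is (90/7)/30 = 3/7.
[XWZ] = ½·(0·(-10/7−(-6)) + (-20/7)·(-6−0) + (-6)·(0−(-10/7))) = ½·(0 + 120/7 − 60/7) = 30/7, so the Y-coordinate is 1/7.
[XYW] = ½·(0·(8−(-10/7)) + (-2)·(-10/7−0) + (-20/7)·(0−8)) = ½·(0 + 20/7 + 160/7) = 90/7, so the Z-coordinate is 3/7.

(3/7, 1/7, 3/7)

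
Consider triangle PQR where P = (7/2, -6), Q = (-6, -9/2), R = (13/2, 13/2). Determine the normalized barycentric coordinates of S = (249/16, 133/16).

Signed area of the reference triangle: [PQR] = ½·((7/2)·(-9/2−(13/2)) + (-6)·(13/2−(-6)) + (13/2)·(-6−(-9/2))) = ½·(-77/2 − 75 − 39/4) = -493/8.
[SQR] = ½·((249/16)·(-9/2−(13/2)) + (-6)·(13/2−(133/16)) + (13/2)·(133/16−(-9/2))) = ½·(-2739/16 + 87/8 + 2665/32) = -2465/64, so the P-coordinate is (-2465/64)/(-493/8) = 5/8.
[PSR] = ½·((7/2)·(133/16−(13/2)) + (249/16)·(13/2−(-6)) + (13/2)·(-6−(133/16))) = ½·(203/32 + 6225/32 − 2977/32) = 3451/64, so the Q-coordinate is -7/8.
[PQS] = ½·((7/2)·(-9/2−(133/16)) + (-6)·(133/16−(-6)) + (249/16)·(-6−(-9/2))) = ½·(-1435/32 − 687/8 − 747/32) = -2465/32, so the R-coordinate is 5/4.
Check: 5/8 − 7/8 + 5/4 = 1.

(5/8, -7/8, 5/4)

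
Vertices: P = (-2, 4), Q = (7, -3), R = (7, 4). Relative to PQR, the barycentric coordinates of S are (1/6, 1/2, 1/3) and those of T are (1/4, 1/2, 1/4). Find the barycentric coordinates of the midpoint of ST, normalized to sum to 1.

(5/24, 1/2, 7/24)

Since both coordinate triples sum to 1, the midpoint's barycentrics are the componentwise average.
(1/6+1/4)/2 = 5/24; similarly 1/2 and 7/24.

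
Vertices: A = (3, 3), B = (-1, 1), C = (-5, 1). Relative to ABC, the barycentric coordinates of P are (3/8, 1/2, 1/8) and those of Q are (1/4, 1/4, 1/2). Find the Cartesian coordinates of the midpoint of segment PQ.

(-1, 13/8)

Barycentric coordinates of the midpoint are the average: (5/16, 3/8, 5/16).
Converting: (5/16)·A + (3/8)·B + (5/16)·C = (-1, 13/8).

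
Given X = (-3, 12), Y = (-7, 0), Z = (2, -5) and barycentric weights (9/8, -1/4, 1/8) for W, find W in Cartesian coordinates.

W = (9/8)·X + (-1/4)·Y + (1/8)·Z.
x-coordinate: (9/8)·(-3) + (-1/4)·(-7) + (1/8)·2 = -11/8.
y-coordinate: (9/8)·12 + (-1/4)·0 + (1/8)·(-5) = 103/8.

(-11/8, 103/8)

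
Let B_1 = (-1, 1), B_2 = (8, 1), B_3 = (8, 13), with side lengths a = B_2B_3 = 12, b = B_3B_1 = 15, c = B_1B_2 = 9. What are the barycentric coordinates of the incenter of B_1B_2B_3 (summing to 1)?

(1/3, 5/12, 1/4)

The incenter has barycentric coordinates proportional to the opposite side lengths: (12 : 15 : 9).
Normalizing by 12+15+9 = 36 gives (1/3, 5/12, 1/4).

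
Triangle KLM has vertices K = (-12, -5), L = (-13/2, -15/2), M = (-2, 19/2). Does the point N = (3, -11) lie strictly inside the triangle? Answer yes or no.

Barycentric coordinates of N: (-709/419, 1110/419, 18/419).
The three coordinates are negative, positive, positive; a point is interior exactly when all three are positive.

no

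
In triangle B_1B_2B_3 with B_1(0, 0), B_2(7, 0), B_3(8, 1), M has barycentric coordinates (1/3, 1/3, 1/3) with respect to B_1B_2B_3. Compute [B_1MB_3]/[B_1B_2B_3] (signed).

The signed ratio [B_1MB_3]/[B_1B_2B_3] equals the barycentric coordinate of M at vertex B_2, which is 1/3.

1/3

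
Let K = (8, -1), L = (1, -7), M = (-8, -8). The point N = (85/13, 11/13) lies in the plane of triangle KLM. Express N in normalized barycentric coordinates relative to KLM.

Signed area of the reference triangle: [KLM] = ½·(8·(-7−(-8)) + 1·(-8−(-1)) + (-8)·(-1−(-7))) = ½·(8 − 7 − 48) = -47/2.
[NLM] = ½·((85/13)·(-7−(-8)) + 1·(-8−(11/13)) + (-8)·(11/13−(-7))) = ½·(85/13 − 115/13 − 816/13) = -423/13, so the K-coordinate is (-423/13)/(-47/2) = 18/13.
[KNM] = ½·(8·(11/13−(-8)) + (85/13)·(-8−(-1)) + (-8)·(-1−(11/13))) = ½·(920/13 − 595/13 + 192/13) = 517/26, so the L-coordinate is -11/13.
[KLN] = ½·(8·(-7−(11/13)) + 1·(11/13−(-1)) + (85/13)·(-1−(-7))) = ½·(-816/13 + 24/13 + 510/13) = -141/13, so the M-coordinate is 6/13.
Check: 18/13 − 11/13 + 6/13 = 1.

(18/13, -11/13, 6/13)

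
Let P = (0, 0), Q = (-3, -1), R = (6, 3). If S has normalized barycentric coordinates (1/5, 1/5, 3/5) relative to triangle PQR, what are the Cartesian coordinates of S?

(3, 8/5)

S = (1/5)·P + (1/5)·Q + (3/5)·R.
x-coordinate: (1/5)·0 + (1/5)·(-3) + (3/5)·6 = 3.
y-coordinate: (1/5)·0 + (1/5)·(-1) + (3/5)·3 = 8/5.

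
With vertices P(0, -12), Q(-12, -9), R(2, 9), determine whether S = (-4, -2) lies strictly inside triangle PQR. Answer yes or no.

Barycentric coordinates of S: (23/129, 52/129, 18/43).
The three coordinates are positive, positive, positive; a point is interior exactly when all three are positive.

yes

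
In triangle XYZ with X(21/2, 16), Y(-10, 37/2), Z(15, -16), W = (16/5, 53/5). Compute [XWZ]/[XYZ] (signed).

[XYZ] = ½·((21/2)·(37/2−(-16)) + (-10)·(-16−16) + 15·(16−(37/2))) = ½·(1449/4 + 320 − 75/2) = 2579/8.
[XWZ] = ½·((21/2)·(53/5−(-16)) + (16/5)·(-16−16) + 15·(16−(53/5))) = ½·(2793/10 − 512/5 + 81) = 2579/20, so the ratio is (2579/20)/(2579/8) = 2/5.

2/5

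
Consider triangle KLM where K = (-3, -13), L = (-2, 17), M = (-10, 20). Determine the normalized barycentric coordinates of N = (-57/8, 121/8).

(1/8, 1/4, 5/8)

Signed area of the reference triangle: [KLM] = ½·((-3)·(17−20) + (-2)·(20−(-13)) + (-10)·(-13−17)) = ½·(9 − 66 + 300) = 243/2.
[NLM] = ½·((-57/8)·(17−20) + (-2)·(20−(121/8)) + (-10)·(121/8−17)) = ½·(171/8 − 39/4 + 75/4) = 243/16, so the K-coordinate is (243/16)/(243/2) = 1/8.
[KNM] = ½·((-3)·(121/8−20) + (-57/8)·(20−(-13)) + (-10)·(-13−(121/8))) = ½·(117/8 − 1881/8 + 1125/4) = 243/8, so the L-coordinate is 1/4.
[KLN] = ½·((-3)·(17−(121/8)) + (-2)·(121/8−(-13)) + (-57/8)·(-13−17)) = ½·(-45/8 − 225/4 + 855/4) = 1215/16, so the M-coordinate is 5/8.
Check: 1/8 + 1/4 + 5/8 = 1.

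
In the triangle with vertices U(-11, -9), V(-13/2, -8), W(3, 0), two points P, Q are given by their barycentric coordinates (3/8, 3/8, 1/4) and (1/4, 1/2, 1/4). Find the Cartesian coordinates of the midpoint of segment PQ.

(-177/32, -101/16)

Barycentric coordinates of the midpoint are the average: (5/16, 7/16, 1/4).
Converting: (5/16)·U + (7/16)·V + (1/4)·W = (-177/32, -101/16).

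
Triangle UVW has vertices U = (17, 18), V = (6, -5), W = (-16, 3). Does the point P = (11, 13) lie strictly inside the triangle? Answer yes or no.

yes

Barycentric coordinates of P: (218/297, 25/198, 83/594).
The three coordinates are positive, positive, positive; a point is interior exactly when all three are positive.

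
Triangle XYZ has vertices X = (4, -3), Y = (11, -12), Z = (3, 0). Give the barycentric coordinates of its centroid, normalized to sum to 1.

(1/3, 1/3, 1/3)

The centroid is the average of the vertices, so each weight is 1/3.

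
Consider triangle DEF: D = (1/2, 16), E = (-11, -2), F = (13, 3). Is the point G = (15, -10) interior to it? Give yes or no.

no

Barycentric coordinates of G: (-92/107, 39/107, 160/107).
The three coordinates are negative, positive, positive; a point is interior exactly when all three are positive.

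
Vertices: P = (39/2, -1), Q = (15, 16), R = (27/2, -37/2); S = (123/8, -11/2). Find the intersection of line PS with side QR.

(14, -7)

Barycentric coordinates of S with respect to PQR: (1/4, 1/4, 1/2).
On side QR the P-coordinate is zero; dropping S's P-weight 1/4 and renormalizing the remaining 1/4 : 1/2 gives weights 1/3, 2/3 on Q, R.
T = (1/3)·(15, 16) + (2/3)·(27/2, -37/2) = (14, -7).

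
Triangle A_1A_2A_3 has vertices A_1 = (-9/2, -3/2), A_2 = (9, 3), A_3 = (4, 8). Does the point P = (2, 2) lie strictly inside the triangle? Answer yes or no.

yes

Barycentric coordinates of P: (4/9, 16/45, 1/5).
The three coordinates are positive, positive, positive; a point is interior exactly when all three are positive.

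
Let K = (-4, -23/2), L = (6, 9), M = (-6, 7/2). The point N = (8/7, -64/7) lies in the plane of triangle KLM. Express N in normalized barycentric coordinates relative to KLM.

(1, 3/7, -3/7)

Signed area of the reference triangle: [KLM] = ½·((-4)·(9−(7/2)) + 6·(7/2−(-23/2)) + (-6)·(-23/2−9)) = ½·(-22 + 90 + 123) = 191/2.
[NLM] = ½·((8/7)·(9−(7/2)) + 6·(7/2−(-64/7)) + (-6)·(-64/7−9)) = ½·(44/7 + 531/7 + 762/7) = 191/2, so the K-coordinate is (191/2)/(191/2) = 1.
[KNM] = ½·((-4)·(-64/7−(7/2)) + (8/7)·(7/2−(-23/2)) + (-6)·(-23/2−(-64/7))) = ½·(354/7 + 120/7 + 99/7) = 573/14, so the L-coordinate is 3/7.
[KLN] = ½·((-4)·(9−(-64/7)) + 6·(-64/7−(-23/2)) + (8/7)·(-23/2−9)) = ½·(-508/7 + 99/7 − 164/7) = -573/14, so the M-coordinate is -3/7.
Check: 1 + 3/7 − 3/7 = 1.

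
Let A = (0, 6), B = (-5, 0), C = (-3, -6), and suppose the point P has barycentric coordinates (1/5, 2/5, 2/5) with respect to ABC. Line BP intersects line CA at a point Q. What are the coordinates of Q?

(-2, -2)

Line BP meets CA where the B-coordinate vanishes; zeroing P's B-weight and renormalizing leaves C, A-weights 2/5 : 1/5 → (2/3, 1/3).
So Q = (2/3)·C + (1/3)·A = (-2, -2).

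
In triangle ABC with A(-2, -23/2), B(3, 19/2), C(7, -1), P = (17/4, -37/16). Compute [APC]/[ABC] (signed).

1/8

[ABC] = ½·((-2)·(19/2−(-1)) + 3·(-1−(-23/2)) + 7·(-23/2−(19/2))) = ½·(-21 + 63/2 − 147) = -273/4.
[APC] = ½·((-2)·(-37/16−(-1)) + (17/4)·(-1−(-23/2)) + 7·(-23/2−(-37/16))) = ½·(21/8 + 357/8 − 1029/16) = -273/32, so the ratio is (-273/32)/(-273/4) = 1/8.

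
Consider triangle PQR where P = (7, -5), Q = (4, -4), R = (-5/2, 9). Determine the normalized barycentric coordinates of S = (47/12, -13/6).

Signed area of the reference triangle: [PQR] = ½·(7·(-4−9) + 4·(9−(-5)) + (-5/2)·(-5−(-4))) = ½·(-91 + 56 + 5/2) = -65/4.
[SQR] = ½·((47/12)·(-4−9) + 4·(9−(-13/6)) + (-5/2)·(-13/6−(-4))) = ½·(-611/12 + 134/3 − 55/12) = -65/12, so the P-coordinate is (-65/12)/(-65/4) = 1/3.
[PSR] = ½·(7·(-13/6−9) + (47/12)·(9−(-5)) + (-5/2)·(-5−(-13/6))) = ½·(-469/6 + 329/6 + 85/12) = -65/8, so the Q-coordinate is 1/2.
[PQS] = ½·(7·(-4−(-13/6)) + 4·(-13/6−(-5)) + (47/12)·(-5−(-4))) = ½·(-77/6 + 34/3 − 47/12) = -65/24, so the R-coordinate is 1/6.

(1/3, 1/2, 1/6)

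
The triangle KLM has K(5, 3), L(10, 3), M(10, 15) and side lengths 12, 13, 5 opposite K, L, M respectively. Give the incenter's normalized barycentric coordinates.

(2/5, 13/30, 1/6)

The incenter has barycentric coordinates proportional to the opposite side lengths: (12 : 13 : 5).
Normalizing by 12+13+5 = 30 gives (2/5, 13/30, 1/6).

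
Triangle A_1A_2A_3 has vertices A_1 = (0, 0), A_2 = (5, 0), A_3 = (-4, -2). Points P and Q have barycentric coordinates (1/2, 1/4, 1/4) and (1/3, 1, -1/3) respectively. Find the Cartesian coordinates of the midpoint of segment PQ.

Barycentric coordinates of the midpoint are the average: (5/12, 5/8, -1/24).
Converting: (5/12)·A_1 + (5/8)·A_2 + (-1/24)·A_3 = (79/24, 1/12).

(79/24, 1/12)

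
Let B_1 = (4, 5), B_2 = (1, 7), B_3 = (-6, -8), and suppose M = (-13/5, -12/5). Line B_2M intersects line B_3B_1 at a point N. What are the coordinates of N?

(-7/2, -19/4)

Barycentric coordinates of M with respect to B_1B_2B_3: (1/5, 1/5, 3/5).
On side B_3B_1 the B_2-coordinate is zero; dropping M's B_2-weight 1/5 and renormalizing the remaining 3/5 : 1/5 gives weights 3/4, 1/4 on B_3, B_1.
N = (3/4)·(-6, -8) + (1/4)·(4, 5) = (-7/2, -19/4).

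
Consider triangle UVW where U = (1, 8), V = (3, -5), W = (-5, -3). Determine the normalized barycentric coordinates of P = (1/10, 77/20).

(13/20, 3/20, 1/5)

Signed area of the reference triangle: [UVW] = ½·(1·(-5−(-3)) + 3·(-3−8) + (-5)·(8−(-5))) = ½·(-2 − 33 − 65) = -50.
[PVW] = ½·((1/10)·(-5−(-3)) + 3·(-3−(77/20)) + (-5)·(77/20−(-5))) = ½·(-1/5 − 411/20 − 177/4) = -65/2, so the U-coordinate is (-65/2)/(-50) = 13/20.
[UPW] = ½·(1·(77/20−(-3)) + (1/10)·(-3−8) + (-5)·(8−(77/20))) = ½·(137/20 − 11/10 − 83/4) = -15/2, so the V-coordinate is 3/20.
[UVP] = ½·(1·(-5−(77/20)) + 3·(77/20−8) + (1/10)·(8−(-5))) = ½·(-177/20 − 249/20 + 13/10) = -10, so the W-coordinate is 1/5.
Check: 13/20 + 3/20 + 1/5 = 1.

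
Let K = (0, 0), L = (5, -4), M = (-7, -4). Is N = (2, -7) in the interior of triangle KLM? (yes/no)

no

Barycentric coordinates of N: (-3/4, 19/16, 9/16).
The three coordinates are negative, positive, positive; a point is interior exactly when all three are positive.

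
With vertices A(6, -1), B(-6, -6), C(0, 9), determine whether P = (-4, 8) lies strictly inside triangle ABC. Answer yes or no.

Barycentric coordinates of P: (-9/25, 23/75, 79/75).
The three coordinates are negative, positive, positive; a point is interior exactly when all three are positive.

no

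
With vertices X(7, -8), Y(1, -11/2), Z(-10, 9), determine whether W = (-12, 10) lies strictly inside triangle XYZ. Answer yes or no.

no

Barycentric coordinates of W: (-36/119, 2/7, 121/119).
The three coordinates are negative, positive, positive; a point is interior exactly when all three are positive.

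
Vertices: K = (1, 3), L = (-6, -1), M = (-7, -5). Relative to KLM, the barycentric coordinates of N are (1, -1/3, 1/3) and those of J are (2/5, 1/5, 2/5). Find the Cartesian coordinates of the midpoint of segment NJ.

Barycentric coordinates of the midpoint are the average: (7/10, -1/15, 11/30).
Converting: (7/10)·K + (-1/15)·L + (11/30)·M = (-22/15, 1/3).

(-22/15, 1/3)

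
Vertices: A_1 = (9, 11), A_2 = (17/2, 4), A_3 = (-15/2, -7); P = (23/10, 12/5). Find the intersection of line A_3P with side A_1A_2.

(53/6, 26/3)

Barycentric coordinates of P with respect to A_1A_2A_3: (2/5, 1/5, 2/5).
On side A_1A_2 the A_3-coordinate is zero; dropping P's A_3-weight 2/5 and renormalizing the remaining 2/5 : 1/5 gives weights 2/3, 1/3 on A_1, A_2.
Q = (2/3)·(9, 11) + (1/3)·(17/2, 4) = (53/6, 26/3).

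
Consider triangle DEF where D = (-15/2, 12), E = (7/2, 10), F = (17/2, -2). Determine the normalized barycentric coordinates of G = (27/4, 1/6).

Signed area of the reference triangle: [DEF] = ½·((-15/2)·(10−(-2)) + (7/2)·(-2−12) + (17/2)·(12−10)) = ½·(-90 − 49 + 17) = -61.
[GEF] = ½·((27/4)·(10−(-2)) + (7/2)·(-2−(1/6)) + (17/2)·(1/6−10)) = ½·(81 − 91/12 − 1003/12) = -61/12, so the D-coordinate is (-61/12)/(-61) = 1/12.
[DGF] = ½·((-15/2)·(1/6−(-2)) + (27/4)·(-2−12) + (17/2)·(12−(1/6))) = ½·(-65/4 − 189/2 + 1207/12) = -61/12, so the E-coordinate is 1/12.
[DEG] = ½·((-15/2)·(10−(1/6)) + (7/2)·(1/6−12) + (27/4)·(12−10)) = ½·(-295/4 − 497/12 + 27/2) = -305/6, so the F-coordinate is 5/6.

(1/12, 1/12, 5/6)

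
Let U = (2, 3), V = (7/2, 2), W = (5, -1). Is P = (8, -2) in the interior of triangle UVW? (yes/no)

no

Barycentric coordinates of P: (-5/2, 3, 1/2).
The three coordinates are negative, positive, positive; a point is interior exactly when all three are positive.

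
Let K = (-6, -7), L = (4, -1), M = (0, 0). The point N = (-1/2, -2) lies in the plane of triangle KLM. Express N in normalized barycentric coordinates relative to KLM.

(1/4, 1/4, 1/2)

Signed area of the reference triangle: [KLM] = ½·((-6)·(-1−0) + 4·(0−(-7)) + 0·(-7−(-1))) = ½·(6 + 28 + 0) = 17.
[NLM] = ½·((-1/2)·(-1−0) + 4·(0−(-2)) + 0·(-2−(-1))) = ½·(1/2 + 8 + 0) = 17/4, so the K-coordinate is (17/4)/17 = 1/4.
[KNM] = ½·((-6)·(-2−0) + (-1/2)·(0−(-7)) + 0·(-7−(-2))) = ½·(12 − 7/2 + 0) = 17/4, so the L-coordinate is 1/4.
[KLN] = ½·((-6)·(-1−(-2)) + 4·(-2−(-7)) + (-1/2)·(-7−(-1))) = ½·(-6 + 20 + 3) = 17/2, so the M-coordinate is 1/2.
Check: 1/4 + 1/4 + 1/2 = 1.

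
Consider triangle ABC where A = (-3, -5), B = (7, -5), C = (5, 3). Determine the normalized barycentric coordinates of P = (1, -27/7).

(4/7, 2/7, 1/7)

Signed area of the reference triangle: [ABC] = ½·((-3)·(-5−3) + 7·(3−(-5)) + 5·(-5−(-5))) = ½·(24 + 56 + 0) = 40.
[PBC] = ½·(1·(-5−3) + 7·(3−(-27/7)) + 5·(-27/7−(-5))) = ½·(-8 + 48 + 40/7) = 160/7, so the A-coordinate is (160/7)/40 = 4/7.
[APC] = ½·((-3)·(-27/7−3) + 1·(3−(-5)) + 5·(-5−(-27/7))) = ½·(144/7 + 8 − 40/7) = 80/7, so the B-coordinate is 2/7.
[ABP] = ½·((-3)·(-5−(-27/7)) + 7·(-27/7−(-5)) + 1·(-5−(-5))) = ½·(24/7 + 8 + 0) = 40/7, so the C-coordinate is 1/7.
Check: 4/7 + 2/7 + 1/7 = 1.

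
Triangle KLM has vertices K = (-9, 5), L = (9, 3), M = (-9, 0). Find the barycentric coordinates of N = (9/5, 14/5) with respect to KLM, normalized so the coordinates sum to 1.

(1/5, 3/5, 1/5)

Signed area of the reference triangle: [KLM] = ½·((-9)·(3−0) + 9·(0−5) + (-9)·(5−3)) = ½·(-27 − 45 − 18) = -45.
[NLM] = ½·((9/5)·(3−0) + 9·(0−(14/5)) + (-9)·(14/5−3)) = ½·(27/5 − 126/5 + 9/5) = -9, so the K-coordinate is (-9)/(-45) = 1/5.
[KNM] = ½·((-9)·(14/5−0) + (9/5)·(0−5) + (-9)·(5−(14/5))) = ½·(-126/5 − 9 − 99/5) = -27, so the L-coordinate is 3/5.
[KLN] = ½·((-9)·(3−(14/5)) + 9·(14/5−5) + (9/5)·(5−3)) = ½·(-9/5 − 99/5 + 18/5) = -9, so the M-coordinate is 1/5.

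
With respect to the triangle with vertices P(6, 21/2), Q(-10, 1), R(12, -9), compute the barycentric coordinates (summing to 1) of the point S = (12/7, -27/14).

(1/7, 3/7, 3/7)

Signed area of the reference triangle: [PQR] = ½·(6·(1−(-9)) + (-10)·(-9−(21/2)) + 12·(21/2−1)) = ½·(60 + 195 + 114) = 369/2.
[SQR] = ½·((12/7)·(1−(-9)) + (-10)·(-9−(-27/14)) + 12·(-27/14−1)) = ½·(120/7 + 495/7 − 246/7) = 369/14, so the P-coordinate is (369/14)/(369/2) = 1/7.
[PSR] = ½·(6·(-27/14−(-9)) + (12/7)·(-9−(21/2)) + 12·(21/2−(-27/14))) = ½·(297/7 − 234/7 + 1044/7) = 1107/14, so the Q-coordinate is 3/7.
[PQS] = ½·(6·(1−(-27/14)) + (-10)·(-27/14−(21/2)) + (12/7)·(21/2−1)) = ½·(123/7 + 870/7 + 114/7) = 1107/14, so the R-coordinate is 3/7.
Check: 1/7 + 3/7 + 3/7 = 1.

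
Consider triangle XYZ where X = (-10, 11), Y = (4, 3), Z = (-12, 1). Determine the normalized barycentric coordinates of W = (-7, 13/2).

(1/2, 1/4, 1/4)

Signed area of the reference triangle: [XYZ] = ½·((-10)·(3−1) + 4·(1−11) + (-12)·(11−3)) = ½·(-20 − 40 − 96) = -78.
[WYZ] = ½·((-7)·(3−1) + 4·(1−(13/2)) + (-12)·(13/2−3)) = ½·(-14 − 22 − 42) = -39, so the X-coordinate is (-39)/(-78) = 1/2.
[XWZ] = ½·((-10)·(13/2−1) + (-7)·(1−11) + (-12)·(11−(13/2))) = ½·(-55 + 70 − 54) = -39/2, so the Y-coordinate is 1/4.
[XYW] = ½·((-10)·(3−(13/2)) + 4·(13/2−11) + (-7)·(11−3)) = ½·(35 − 18 − 56) = -39/2, so the Z-coordinate is 1/4.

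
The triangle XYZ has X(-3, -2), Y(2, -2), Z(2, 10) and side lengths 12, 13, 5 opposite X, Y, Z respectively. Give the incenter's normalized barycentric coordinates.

The incenter has barycentric coordinates proportional to the opposite side lengths: (12 : 13 : 5).
Normalizing by 12+13+5 = 30 gives (2/5, 13/30, 1/6).

(2/5, 13/30, 1/6)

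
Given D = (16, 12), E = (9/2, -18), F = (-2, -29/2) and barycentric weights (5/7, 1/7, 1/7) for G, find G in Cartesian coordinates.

G = (5/7)·D + (1/7)·E + (1/7)·F.
x-coordinate: (5/7)·16 + (1/7)·(9/2) + (1/7)·(-2) = 165/14.
y-coordinate: (5/7)·12 + (1/7)·(-18) + (1/7)·(-29/2) = 55/14.

(165/14, 55/14)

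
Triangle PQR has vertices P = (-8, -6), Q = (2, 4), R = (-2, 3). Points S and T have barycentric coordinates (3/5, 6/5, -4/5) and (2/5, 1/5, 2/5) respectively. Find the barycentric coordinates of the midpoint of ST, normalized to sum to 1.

Since both coordinate triples sum to 1, the midpoint's barycentrics are the componentwise average.
(3/5+2/5)/2 = 1/2; similarly 7/10 and -1/5.

(1/2, 7/10, -1/5)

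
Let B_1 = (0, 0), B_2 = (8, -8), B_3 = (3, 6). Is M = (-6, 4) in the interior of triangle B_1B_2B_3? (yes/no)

Barycentric coordinates of M: (17/9, -2/3, -2/9).
The three coordinates are positive, negative, negative; a point is interior exactly when all three are positive.

no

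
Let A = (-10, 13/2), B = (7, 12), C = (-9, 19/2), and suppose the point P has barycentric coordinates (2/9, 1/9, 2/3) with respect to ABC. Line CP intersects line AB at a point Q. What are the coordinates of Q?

(-13/3, 25/3)

Line CP meets AB where the C-coordinate vanishes; zeroing P's C-weight and renormalizing leaves A, B-weights 2/9 : 1/9 → (2/3, 1/3).
So Q = (2/3)·A + (1/3)·B = (-13/3, 25/3).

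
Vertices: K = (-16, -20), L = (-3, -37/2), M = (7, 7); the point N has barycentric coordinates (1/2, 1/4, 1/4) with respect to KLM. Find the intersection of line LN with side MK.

Line LN meets MK where the L-coordinate vanishes; zeroing N's L-weight and renormalizing leaves M, K-weights 1/4 : 1/2 → (1/3, 2/3).
So J = (1/3)·M + (2/3)·K = (-25/3, -11).

(-25/3, -11)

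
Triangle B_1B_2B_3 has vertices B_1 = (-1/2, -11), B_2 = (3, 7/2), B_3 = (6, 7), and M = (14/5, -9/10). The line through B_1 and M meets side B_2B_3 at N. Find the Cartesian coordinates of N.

Barycentric coordinates of M with respect to B_1B_2B_3: (2/5, 1/5, 2/5).
On side B_2B_3 the B_1-coordinate is zero; dropping M's B_1-weight 2/5 and renormalizing the remaining 1/5 : 2/5 gives weights 1/3, 2/3 on B_2, B_3.
N = (1/3)·(3, 7/2) + (2/3)·(6, 7) = (5, 35/6).

(5, 35/6)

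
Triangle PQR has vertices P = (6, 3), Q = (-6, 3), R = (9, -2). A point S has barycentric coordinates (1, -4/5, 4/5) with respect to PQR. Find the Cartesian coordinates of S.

S = 1·P + (-4/5)·Q + (4/5)·R.
x-coordinate: 1·6 + (-4/5)·(-6) + (4/5)·9 = 18.
y-coordinate: 1·3 + (-4/5)·3 + (4/5)·(-2) = -1.

(18, -1)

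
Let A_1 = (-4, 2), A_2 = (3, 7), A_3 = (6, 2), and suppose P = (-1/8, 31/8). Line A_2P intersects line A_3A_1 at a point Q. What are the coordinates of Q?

(-2, 2)

Barycentric coordinates of P with respect to A_1A_2A_3: (1/2, 3/8, 1/8).
On side A_3A_1 the A_2-coordinate is zero; dropping P's A_2-weight 3/8 and renormalizing the remaining 1/8 : 1/2 gives weights 1/5, 4/5 on A_3, A_1.
Q = (1/5)·(6, 2) + (4/5)·(-4, 2) = (-2, 2).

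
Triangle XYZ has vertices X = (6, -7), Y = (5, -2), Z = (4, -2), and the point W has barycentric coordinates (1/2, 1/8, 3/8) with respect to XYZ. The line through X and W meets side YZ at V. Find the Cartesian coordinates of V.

(17/4, -2)

Line XW meets YZ where the X-coordinate vanishes; zeroing W's X-weight and renormalizing leaves Y, Z-weights 1/8 : 3/8 → (1/4, 3/4).
So V = (1/4)·Y + (3/4)·Z = (17/4, -2).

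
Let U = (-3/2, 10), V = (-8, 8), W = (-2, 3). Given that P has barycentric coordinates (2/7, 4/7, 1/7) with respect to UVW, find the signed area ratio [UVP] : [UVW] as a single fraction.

1/7

The signed ratio [UVP]/[UVW] equals the barycentric coordinate of P at vertex W, which is 1/7.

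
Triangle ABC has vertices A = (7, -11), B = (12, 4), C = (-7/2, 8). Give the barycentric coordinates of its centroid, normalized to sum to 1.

The centroid is the average of the vertices, so each weight is 1/3.

(1/3, 1/3, 1/3)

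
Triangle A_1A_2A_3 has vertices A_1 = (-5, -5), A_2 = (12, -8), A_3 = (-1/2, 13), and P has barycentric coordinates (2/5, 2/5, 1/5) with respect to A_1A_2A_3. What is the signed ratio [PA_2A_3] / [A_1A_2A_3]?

The signed ratio [PA_2A_3]/[A_1A_2A_3] equals the barycentric coordinate of P at vertex A_1, which is 2/5.

2/5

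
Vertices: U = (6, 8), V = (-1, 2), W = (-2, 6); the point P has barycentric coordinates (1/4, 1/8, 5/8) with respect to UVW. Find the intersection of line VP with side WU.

(2/7, 46/7)

Line VP meets WU where the V-coordinate vanishes; zeroing P's V-weight and renormalizing leaves W, U-weights 5/8 : 1/4 → (5/7, 2/7).
So Q = (5/7)·W + (2/7)·U = (2/7, 46/7).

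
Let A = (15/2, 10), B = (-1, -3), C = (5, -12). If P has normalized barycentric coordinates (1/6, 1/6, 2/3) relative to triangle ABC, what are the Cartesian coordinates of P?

(53/12, -41/6)

P = (1/6)·A + (1/6)·B + (2/3)·C.
x-coordinate: (1/6)·(15/2) + (1/6)·(-1) + (2/3)·5 = 53/12.
y-coordinate: (1/6)·10 + (1/6)·(-3) + (2/3)·(-12) = -41/6.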